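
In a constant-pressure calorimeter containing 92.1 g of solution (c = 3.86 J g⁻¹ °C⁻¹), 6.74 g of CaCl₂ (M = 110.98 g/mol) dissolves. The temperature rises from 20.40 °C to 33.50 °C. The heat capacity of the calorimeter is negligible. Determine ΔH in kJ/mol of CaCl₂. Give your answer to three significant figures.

ΔH = -76.7 kJ/mol

|ΔT| = |33.50 − 20.40| = 13.10 °C
|q_surr| = (92.1 × 3.86) × 13.10 = 355.506 × 13.10 = 4657 J
n(CaCl₂) = 6.74 / 110.98 = 0.06073 mol
Temperature rose, so q_rxn = −|q_surr| = -4.657 kJ
ΔH = q_rxn / n = -76.68 kJ/mol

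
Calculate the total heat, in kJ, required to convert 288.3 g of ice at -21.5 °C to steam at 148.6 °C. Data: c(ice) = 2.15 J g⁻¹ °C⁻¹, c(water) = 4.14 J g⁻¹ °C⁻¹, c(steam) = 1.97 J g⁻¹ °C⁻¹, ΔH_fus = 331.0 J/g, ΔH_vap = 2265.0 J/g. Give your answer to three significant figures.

q1 (heat ice -21.5→0.0 °C): 288.3 × 2.15 × 21.5 = 13327 J
q2 (melt at 0 °C): 288.3 × 331.0 = 95427 J
q3 (heat water 0.0→100.0 °C): 288.3 × 4.14 × 100.0 = 119356 J
q4 (vaporize at 100 °C): 288.3 × 2265.0 = 653000 J
q5 (heat steam 100.0→148.6 °C): 288.3 × 1.97 × 48.6 = 27602 J
Total: 13327 + 95427 + 119356 + 653000 + 27602 = 908712 J = 909 kJ

q = 909 kJ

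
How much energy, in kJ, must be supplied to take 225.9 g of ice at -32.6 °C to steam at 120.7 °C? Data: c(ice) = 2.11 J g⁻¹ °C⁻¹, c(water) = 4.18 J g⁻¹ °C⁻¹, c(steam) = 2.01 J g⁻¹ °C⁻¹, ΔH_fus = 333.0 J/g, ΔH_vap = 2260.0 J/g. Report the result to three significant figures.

q = 705 kJ

q1 (heat ice -32.6→0.0 °C): 225.9 × 2.11 × 32.6 = 15539 J
q2 (melt at 0 °C): 225.9 × 333.0 = 75225 J
q3 (heat water 0.0→100.0 °C): 225.9 × 4.18 × 100.0 = 94426 J
q4 (vaporize at 100 °C): 225.9 × 2260.0 = 510534 J
q5 (heat steam 100.0→120.7 °C): 225.9 × 2.01 × 20.7 = 9399 J
Total: 15539 + 75225 + 94426 + 510534 + 9399 = 705123 J = 705 kJ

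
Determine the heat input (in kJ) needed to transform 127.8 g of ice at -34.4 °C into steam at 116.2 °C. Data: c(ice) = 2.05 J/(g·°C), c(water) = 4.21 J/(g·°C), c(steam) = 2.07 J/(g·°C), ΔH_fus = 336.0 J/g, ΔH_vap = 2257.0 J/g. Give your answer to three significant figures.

q1 (heat ice -34.4→0.0 °C): 127.8 × 2.05 × 34.4 = 9012 J
q2 (melt at 0 °C): 127.8 × 336.0 = 42941 J
q3 (heat water 0.0→100.0 °C): 127.8 × 4.21 × 100.0 = 53804 J
q4 (vaporize at 100 °C): 127.8 × 2257.0 = 288445 J
q5 (heat steam 100.0→116.2 °C): 127.8 × 2.07 × 16.2 = 4286 J
Total: 9012 + 42941 + 53804 + 288445 + 4286 = 398488 J = 398 kJ

q = 398 kJ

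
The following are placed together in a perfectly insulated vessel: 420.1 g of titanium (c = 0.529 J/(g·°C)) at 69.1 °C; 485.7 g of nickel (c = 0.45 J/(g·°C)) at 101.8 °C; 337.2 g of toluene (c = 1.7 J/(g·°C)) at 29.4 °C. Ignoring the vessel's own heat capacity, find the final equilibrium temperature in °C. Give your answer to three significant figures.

Σ mᵢcᵢ(T − Tᵢ) = 0  ⇒  T = Σ mᵢcᵢTᵢ / Σ mᵢcᵢ
Σ mᵢcᵢ = 420.1×0.529 + 485.7×0.45 + 337.2×1.7 = 1014.0379
Σ mᵢcᵢTᵢ = 222.2329×69.1 + 218.565×101.8 + 573.24×29.4 = 54459
T = 54459 / 1014.0379 = 53.71 °C

T_f = 53.7 °C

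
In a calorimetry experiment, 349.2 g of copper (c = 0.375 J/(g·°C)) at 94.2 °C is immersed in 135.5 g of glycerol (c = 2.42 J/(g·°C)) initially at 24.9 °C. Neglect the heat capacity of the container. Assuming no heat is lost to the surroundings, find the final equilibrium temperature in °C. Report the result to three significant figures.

T_f = 44.7 °C

Heat lost by copper = heat gained by glycerol.
(349.2)(0.375)(94.2 − T) = (135.5)(2.42)(T − 24.9)
130.95 (94.2 − T) = 327.91 (T − 24.9)
12335 − 130.95 T = 327.91 T − 8165.0
20500.0 = 458.86 T
T = 44.68 °C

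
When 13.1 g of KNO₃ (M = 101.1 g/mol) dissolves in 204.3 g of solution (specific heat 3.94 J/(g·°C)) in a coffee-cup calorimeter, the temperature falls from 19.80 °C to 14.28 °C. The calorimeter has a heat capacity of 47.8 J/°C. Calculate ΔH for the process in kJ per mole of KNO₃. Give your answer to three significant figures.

ΔH = 36.3 kJ/mol

|ΔT| = |14.28 − 19.80| = 5.52 °C
|q_surr| = (204.3 × 3.94 + 47.8) × 5.52 = 852.742 × 5.52 = 4707 J
n(KNO₃) = 13.1 / 101.1 = 0.1296 mol
Temperature fell, so q_rxn = +|q_surr| = 4.707 kJ
ΔH = q_rxn / n = 36.32 kJ/mol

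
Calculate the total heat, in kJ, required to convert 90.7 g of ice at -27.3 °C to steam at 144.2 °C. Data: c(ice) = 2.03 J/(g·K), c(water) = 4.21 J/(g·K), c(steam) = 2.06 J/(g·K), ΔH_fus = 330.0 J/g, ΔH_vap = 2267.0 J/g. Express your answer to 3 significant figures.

q = 287 kJ

q1 (heat ice -27.3→0.0 °C): 90.7 × 2.03 × 27.3 = 5027 J
q2 (melt at 0 °C): 90.7 × 330.0 = 29931 J
q3 (heat water 0.0→100.0 °C): 90.7 × 4.21 × 100.0 = 38185 J
q4 (vaporize at 100 °C): 90.7 × 2267.0 = 205617 J
q5 (heat steam 100.0→144.2 °C): 90.7 × 2.06 × 44.2 = 8258 J
Total: 5027 + 29931 + 38185 + 205617 + 8258 = 287018 J = 287 kJ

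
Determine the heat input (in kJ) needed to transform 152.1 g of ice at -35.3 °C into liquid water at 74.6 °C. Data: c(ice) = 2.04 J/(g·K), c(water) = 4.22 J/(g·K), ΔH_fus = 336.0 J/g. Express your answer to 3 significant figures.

q1 (heat ice -35.3→0.0 °C): 152.1 × 2.04 × 35.3 = 10953 J
q2 (melt at 0 °C): 152.1 × 336.0 = 51106 J
q3 (heat water 0.0→74.6 °C): 152.1 × 4.22 × 74.6 = 47883 J
Total: 10953 + 51106 + 47883 = 109942 J = 110 kJ

q = 110 kJ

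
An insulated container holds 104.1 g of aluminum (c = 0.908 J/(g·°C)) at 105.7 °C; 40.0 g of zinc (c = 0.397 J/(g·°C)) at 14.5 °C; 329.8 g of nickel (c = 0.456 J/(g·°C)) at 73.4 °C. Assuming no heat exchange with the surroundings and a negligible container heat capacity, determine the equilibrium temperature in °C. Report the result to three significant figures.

Σ mᵢcᵢ(T − Tᵢ) = 0  ⇒  T = Σ mᵢcᵢTᵢ / Σ mᵢcᵢ
Σ mᵢcᵢ = 104.1×0.908 + 40.0×0.397 + 329.8×0.456 = 260.7916
Σ mᵢcᵢTᵢ = 94.5228×105.7 + 15.88×14.5 + 150.3888×73.4 = 21260
T = 21260 / 260.7916 = 81.52 °C

T_f = 81.5 °C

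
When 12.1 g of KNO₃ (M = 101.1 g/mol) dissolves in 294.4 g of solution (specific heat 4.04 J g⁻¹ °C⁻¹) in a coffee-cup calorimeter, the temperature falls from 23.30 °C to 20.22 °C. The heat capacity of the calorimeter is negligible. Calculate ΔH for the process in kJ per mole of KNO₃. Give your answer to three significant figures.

ΔH = 30.6 kJ/mol

|ΔT| = |20.22 − 23.30| = 3.08 °C
|q_surr| = (294.4 × 4.04) × 3.08 = 1189.376 × 3.08 = 3663 J
n(KNO₃) = 12.1 / 101.1 = 0.1197 mol
Temperature fell, so q_rxn = +|q_surr| = 3.663 kJ
ΔH = q_rxn / n = 30.60 kJ/mol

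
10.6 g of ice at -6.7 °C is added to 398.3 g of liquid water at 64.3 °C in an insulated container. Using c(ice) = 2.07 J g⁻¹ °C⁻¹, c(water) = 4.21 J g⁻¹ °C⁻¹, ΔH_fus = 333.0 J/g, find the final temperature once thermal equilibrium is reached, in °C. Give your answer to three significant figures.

Heat to bring ice to 0 °C and melt it: q₁ = 10.6×2.07×6.7 + 10.6×333.0 = 3676.8 J
Heat the water can supply cooling to 0 °C: 398.3×4.21×64.3 = 107821 J > q₁, so all ice melts.
Energy balance: 398.3×4.21×(64.3 − T) = 3676.8 + 10.6×4.21×(T − 0)
1676.843(64.3 − T) = 3676.8 + 44.626 T
107821 − 3676.8 = 1721.469 T
T = 104144.2 / 1721.469 = 60.50 °C

T_f = 60.5 °C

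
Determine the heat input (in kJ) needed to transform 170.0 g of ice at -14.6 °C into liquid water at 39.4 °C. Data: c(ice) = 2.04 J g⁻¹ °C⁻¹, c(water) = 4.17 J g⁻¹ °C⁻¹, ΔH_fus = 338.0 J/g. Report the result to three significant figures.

q1 (heat ice -14.6→0.0 °C): 170.0 × 2.04 × 14.6 = 5063 J
q2 (melt at 0 °C): 170.0 × 338.0 = 57460 J
q3 (heat water 0.0→39.4 °C): 170.0 × 4.17 × 39.4 = 27931 J
Total: 5063 + 57460 + 27931 = 90454 J = 90.5 kJ

q = 90.5 kJ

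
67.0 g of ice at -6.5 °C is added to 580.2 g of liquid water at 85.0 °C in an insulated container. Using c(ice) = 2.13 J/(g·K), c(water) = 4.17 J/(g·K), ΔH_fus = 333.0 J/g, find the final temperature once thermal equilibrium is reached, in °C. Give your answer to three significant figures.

Heat to bring ice to 0 °C and melt it: q₁ = 67.0×2.13×6.5 + 67.0×333.0 = 23239 J
Heat the water can supply cooling to 0 °C: 580.2×4.17×85.0 = 205652 J > q₁, so all ice melts.
Energy balance: 580.2×4.17×(85.0 − T) = 23239 + 67.0×4.17×(T − 0)
2419.434(85.0 − T) = 23239 + 279.39 T
205652 − 23239 = 2698.824 T
T = 182413 / 2698.824 = 67.59 °C

T_f = 67.6 °C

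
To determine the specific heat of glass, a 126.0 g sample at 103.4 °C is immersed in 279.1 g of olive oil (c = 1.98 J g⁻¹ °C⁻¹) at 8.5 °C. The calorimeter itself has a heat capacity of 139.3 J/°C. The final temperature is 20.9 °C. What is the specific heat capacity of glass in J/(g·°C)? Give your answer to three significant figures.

c = 0.825 J/(g·°C)

q_gained = (279.1 × 1.98 + 139.3) × (20.9 − 8.5) = 8580 J
q_lost = 126.0 × c × (103.4 − 20.9) = 10395 c
Set equal: c = 8580 / 10395 = 0.825 J/(g·°C)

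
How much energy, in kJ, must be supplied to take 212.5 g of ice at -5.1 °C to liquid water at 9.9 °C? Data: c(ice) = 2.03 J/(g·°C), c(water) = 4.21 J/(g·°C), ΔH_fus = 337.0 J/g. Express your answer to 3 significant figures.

q = 82.7 kJ

q1 (heat ice -5.1→0.0 °C): 212.5 × 2.03 × 5.1 = 2200 J
q2 (melt at 0 °C): 212.5 × 337.0 = 71613 J
q3 (heat water 0.0→9.9 °C): 212.5 × 4.21 × 9.9 = 8857 J
Total: 2200 + 71613 + 8857 = 82670 J = 82.7 kJ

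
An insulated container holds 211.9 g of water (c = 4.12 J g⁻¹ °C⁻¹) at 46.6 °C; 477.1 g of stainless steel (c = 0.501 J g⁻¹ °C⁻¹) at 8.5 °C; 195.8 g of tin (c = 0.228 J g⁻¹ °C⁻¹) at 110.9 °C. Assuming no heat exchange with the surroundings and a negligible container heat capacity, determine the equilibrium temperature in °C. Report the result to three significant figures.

Σ mᵢcᵢ(T − Tᵢ) = 0  ⇒  T = Σ mᵢcᵢTᵢ / Σ mᵢcᵢ
Σ mᵢcᵢ = 211.9×4.12 + 477.1×0.501 + 195.8×0.228 = 1156.6975
Σ mᵢcᵢTᵢ = 873.028×46.6 + 239.0271×8.5 + 44.6424×110.9 = 47666
T = 47666 / 1156.6975 = 41.21 °C

T_f = 41.2 °C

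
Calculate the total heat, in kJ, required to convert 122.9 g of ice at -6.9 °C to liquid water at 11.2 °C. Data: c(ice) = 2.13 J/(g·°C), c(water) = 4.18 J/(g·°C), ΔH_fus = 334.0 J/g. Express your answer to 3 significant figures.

q1 (heat ice -6.9→0.0 °C): 122.9 × 2.13 × 6.9 = 1806 J
q2 (melt at 0 °C): 122.9 × 334.0 = 41049 J
q3 (heat water 0.0→11.2 °C): 122.9 × 4.18 × 11.2 = 5754 J
Total: 1806 + 41049 + 5754 = 48609 J = 48.6 kJ

q = 48.6 kJ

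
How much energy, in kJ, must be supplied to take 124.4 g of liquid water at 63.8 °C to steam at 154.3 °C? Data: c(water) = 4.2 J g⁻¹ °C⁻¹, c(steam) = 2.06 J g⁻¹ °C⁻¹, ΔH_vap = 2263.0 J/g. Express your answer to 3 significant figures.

q1 (heat water 63.8→100.0 °C): 124.4 × 4.2 × 36.2 = 18914 J
q2 (vaporize at 100 °C): 124.4 × 2263.0 = 281517 J
q3 (heat steam 100.0→154.3 °C): 124.4 × 2.06 × 54.3 = 13915 J
Total: 18914 + 281517 + 13915 = 314346 J = 314 kJ

q = 314 kJ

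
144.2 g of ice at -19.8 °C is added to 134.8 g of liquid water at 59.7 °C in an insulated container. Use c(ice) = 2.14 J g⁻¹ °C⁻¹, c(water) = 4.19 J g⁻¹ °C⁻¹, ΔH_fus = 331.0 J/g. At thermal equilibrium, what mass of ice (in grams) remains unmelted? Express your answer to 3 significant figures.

m_ice remaining = 60.8 g

Heat to warm all ice to 0 °C: 144.2×2.14×19.8 = 6110.0 J
Heat released by water cooling to 0 °C: 134.8×4.19×59.7 = 33719 J
33719 J < 6110.0 + 144.2×331.0 = 53840.2 J, so not all ice melts; final T = 0 °C.
Heat left for melting: 33719 − 6110.0 = 27609.0 J
Mass melted = 27609.0 / 331.0 = 83.41 g
Ice remaining = 144.2 − 83.41 = 60.79 g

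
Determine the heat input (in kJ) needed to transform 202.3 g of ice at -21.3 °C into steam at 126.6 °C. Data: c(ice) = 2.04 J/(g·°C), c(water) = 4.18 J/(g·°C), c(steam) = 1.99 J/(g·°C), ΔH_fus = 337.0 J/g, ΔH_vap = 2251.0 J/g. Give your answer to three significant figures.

q1 (heat ice -21.3→0.0 °C): 202.3 × 2.04 × 21.3 = 8790 J
q2 (melt at 0 °C): 202.3 × 337.0 = 68175 J
q3 (heat water 0.0→100.0 °C): 202.3 × 4.18 × 100.0 = 84561 J
q4 (vaporize at 100 °C): 202.3 × 2251.0 = 455377 J
q5 (heat steam 100.0→126.6 °C): 202.3 × 1.99 × 26.6 = 10709 J
Total: 8790 + 68175 + 84561 + 455377 + 10709 = 627612 J = 628 kJ

q = 628 kJ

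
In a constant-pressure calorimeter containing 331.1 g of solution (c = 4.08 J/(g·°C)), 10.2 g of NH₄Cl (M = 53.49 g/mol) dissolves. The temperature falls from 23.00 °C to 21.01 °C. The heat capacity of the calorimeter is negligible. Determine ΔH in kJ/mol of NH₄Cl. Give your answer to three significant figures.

|ΔT| = |21.01 − 23.00| = 1.99 °C
|q_surr| = (331.1 × 4.08) × 1.99 = 1350.888 × 1.99 = 2688 J
n(NH₄Cl) = 10.2 / 53.49 = 0.1907 mol
Temperature fell, so q_rxn = +|q_surr| = 2.688 kJ
ΔH = q_rxn / n = 14.10 kJ/mol

ΔH = 14.1 kJ/mol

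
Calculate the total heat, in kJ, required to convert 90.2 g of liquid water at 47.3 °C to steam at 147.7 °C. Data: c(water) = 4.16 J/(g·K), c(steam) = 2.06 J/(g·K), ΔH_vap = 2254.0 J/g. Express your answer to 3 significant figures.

q1 (heat water 47.3→100.0 °C): 90.2 × 4.16 × 52.7 = 19775 J
q2 (vaporize at 100 °C): 90.2 × 2254.0 = 203311 J
q3 (heat steam 100.0→147.7 °C): 90.2 × 2.06 × 47.7 = 8863 J
Total: 19775 + 203311 + 8863 = 231949 J = 232 kJ

q = 232 kJ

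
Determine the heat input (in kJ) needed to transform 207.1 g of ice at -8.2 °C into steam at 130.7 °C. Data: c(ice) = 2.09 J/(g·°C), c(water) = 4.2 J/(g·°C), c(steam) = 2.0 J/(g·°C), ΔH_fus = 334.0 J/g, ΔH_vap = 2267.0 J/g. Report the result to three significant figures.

q = 642 kJ

q1 (heat ice -8.2→0.0 °C): 207.1 × 2.09 × 8.2 = 3549 J
q2 (melt at 0 °C): 207.1 × 334.0 = 69171 J
q3 (heat water 0.0→100.0 °C): 207.1 × 4.2 × 100.0 = 86982 J
q4 (vaporize at 100 °C): 207.1 × 2267.0 = 469496 J
q5 (heat steam 100.0→130.7 °C): 207.1 × 2.0 × 30.7 = 12716 J
Total: 3549 + 69171 + 86982 + 469496 + 12716 = 641914 J = 642 kJ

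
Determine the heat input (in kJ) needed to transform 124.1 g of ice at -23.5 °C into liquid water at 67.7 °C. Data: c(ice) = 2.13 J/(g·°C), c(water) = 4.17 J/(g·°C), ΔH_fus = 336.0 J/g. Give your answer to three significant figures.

q1 (heat ice -23.5→0.0 °C): 124.1 × 2.13 × 23.5 = 6212 J
q2 (melt at 0 °C): 124.1 × 336.0 = 41698 J
q3 (heat water 0.0→67.7 °C): 124.1 × 4.17 × 67.7 = 35035 J
Total: 6212 + 41698 + 35035 = 82945 J = 82.9 kJ

q = 82.9 kJ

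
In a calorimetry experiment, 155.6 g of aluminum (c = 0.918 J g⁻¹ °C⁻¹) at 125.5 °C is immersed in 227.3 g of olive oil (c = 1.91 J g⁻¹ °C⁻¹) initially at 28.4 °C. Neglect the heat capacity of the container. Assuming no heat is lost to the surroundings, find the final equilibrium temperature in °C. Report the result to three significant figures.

Heat lost by aluminum = heat gained by olive oil.
(155.6)(0.918)(125.5 − T) = (227.3)(1.91)(T − 28.4)
142.8408 (125.5 − T) = 434.143 (T − 28.4)
17927 − 142.8408 T = 434.143 T − 12330
30257 = 576.9838 T
T = 52.44 °C

T_f = 52.4 °C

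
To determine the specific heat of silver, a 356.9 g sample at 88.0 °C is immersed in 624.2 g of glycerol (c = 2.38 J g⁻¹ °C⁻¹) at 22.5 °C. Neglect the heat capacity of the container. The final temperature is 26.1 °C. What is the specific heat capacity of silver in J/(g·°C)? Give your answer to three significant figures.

q_gained = (624.2 × 2.38) × (26.1 − 22.5) = 5348 J
q_lost = 356.9 × c × (88.0 − 26.1) = 22092.11 c
Set equal: c = 5348 / 22092.11 = 0.242 J/(g·°C)

c = 0.242 J/(g·°C)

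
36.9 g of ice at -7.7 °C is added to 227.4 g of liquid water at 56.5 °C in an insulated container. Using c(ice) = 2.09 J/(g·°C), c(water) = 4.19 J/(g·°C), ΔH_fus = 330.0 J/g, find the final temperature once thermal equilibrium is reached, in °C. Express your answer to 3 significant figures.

T_f = 37.1 °C

Heat to bring ice to 0 °C and melt it: q₁ = 36.9×2.09×7.7 + 36.9×330.0 = 12771 J
Heat the water can supply cooling to 0 °C: 227.4×4.19×56.5 = 53833.5 J > q₁, so all ice melts.
Energy balance: 227.4×4.19×(56.5 − T) = 12771 + 36.9×4.19×(T − 0)
952.806(56.5 − T) = 12771 + 154.611 T
53833.5 − 12771 = 1107.417 T
T = 41062.5 / 1107.417 = 37.08 °C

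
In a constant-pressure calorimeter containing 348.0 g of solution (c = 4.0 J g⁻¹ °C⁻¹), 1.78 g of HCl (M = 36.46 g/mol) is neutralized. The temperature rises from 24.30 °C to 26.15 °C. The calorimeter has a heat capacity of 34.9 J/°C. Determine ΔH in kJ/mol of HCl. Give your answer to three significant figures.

|ΔT| = |26.15 − 24.30| = 1.85 °C
|q_surr| = (348.0 × 4.0 + 34.9) × 1.85 = 1426.9 × 1.85 = 2640 J
n(HCl) = 1.78 / 36.46 = 0.04882 mol
Temperature rose, so q_rxn = −|q_surr| = -2.640 kJ
ΔH = q_rxn / n = -54.08 kJ/mol

ΔH = -54.1 kJ/mol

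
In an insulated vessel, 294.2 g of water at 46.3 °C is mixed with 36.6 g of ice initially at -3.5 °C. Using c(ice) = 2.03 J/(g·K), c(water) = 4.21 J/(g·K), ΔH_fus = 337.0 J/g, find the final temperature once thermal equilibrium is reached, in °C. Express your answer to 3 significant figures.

Heat to bring ice to 0 °C and melt it: q₁ = 36.6×2.03×3.5 + 36.6×337.0 = 12594 J
Heat the water can supply cooling to 0 °C: 294.2×4.21×46.3 = 57346.3 J > q₁, so all ice melts.
Energy balance: 294.2×4.21×(46.3 − T) = 12594 + 36.6×4.21×(T − 0)
1238.582(46.3 − T) = 12594 + 154.086 T
57346.3 − 12594 = 1392.668 T
T = 44752.3 / 1392.668 = 32.13 °C

T_f = 32.1 °C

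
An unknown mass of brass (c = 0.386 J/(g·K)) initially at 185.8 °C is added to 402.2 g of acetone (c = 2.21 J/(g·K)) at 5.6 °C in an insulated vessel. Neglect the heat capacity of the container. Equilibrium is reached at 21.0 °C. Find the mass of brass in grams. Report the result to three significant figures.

m = 215 g

q_gained = (402.2 × 2.21) × (21.0 − 5.6) = 13690 J
q_lost = m × 0.386 × (185.8 − 21.0) = 63.6128 m
m = 13690 / 63.6128 = 215 g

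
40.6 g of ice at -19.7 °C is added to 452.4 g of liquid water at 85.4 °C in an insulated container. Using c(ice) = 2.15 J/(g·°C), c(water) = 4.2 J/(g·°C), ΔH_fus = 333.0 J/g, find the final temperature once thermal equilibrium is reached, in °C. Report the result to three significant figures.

Heat to bring ice to 0 °C and melt it: q₁ = 40.6×2.15×19.7 + 40.6×333.0 = 15239 J
Heat the water can supply cooling to 0 °C: 452.4×4.2×85.4 = 162267 J > q₁, so all ice melts.
Energy balance: 452.4×4.2×(85.4 − T) = 15239 + 40.6×4.2×(T − 0)
1900.08(85.4 − T) = 15239 + 170.52 T
162267 − 15239 = 2070.60 T
T = 147028 / 2070.60 = 71.01 °C

T_f = 71.0 °C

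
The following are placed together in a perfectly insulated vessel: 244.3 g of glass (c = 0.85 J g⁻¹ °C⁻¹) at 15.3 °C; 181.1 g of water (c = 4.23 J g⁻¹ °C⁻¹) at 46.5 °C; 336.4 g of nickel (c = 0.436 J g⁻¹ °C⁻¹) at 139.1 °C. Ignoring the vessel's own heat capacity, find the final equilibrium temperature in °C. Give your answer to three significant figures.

Σ mᵢcᵢ(T − Tᵢ) = 0  ⇒  T = Σ mᵢcᵢTᵢ / Σ mᵢcᵢ
Σ mᵢcᵢ = 244.3×0.85 + 181.1×4.23 + 336.4×0.436 = 1120.3784
Σ mᵢcᵢTᵢ = 207.655×15.3 + 766.053×46.5 + 146.6704×139.1 = 59200
T = 59200 / 1120.3784 = 52.84 °C

T_f = 52.8 °C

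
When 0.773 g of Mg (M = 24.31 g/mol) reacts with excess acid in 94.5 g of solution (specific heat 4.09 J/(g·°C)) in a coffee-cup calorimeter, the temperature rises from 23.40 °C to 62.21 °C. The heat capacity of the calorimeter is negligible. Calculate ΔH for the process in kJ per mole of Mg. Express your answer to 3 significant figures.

ΔH = -472 kJ/mol

|ΔT| = |62.21 − 23.40| = 38.81 °C
|q_surr| = (94.5 × 4.09) × 38.81 = 386.505 × 38.81 = 15000 J
n(Mg) = 0.773 / 24.31 = 0.03180 mol
Temperature rose, so q_rxn = −|q_surr| = -15.00 kJ
ΔH = q_rxn / n = -471.7 kJ/mol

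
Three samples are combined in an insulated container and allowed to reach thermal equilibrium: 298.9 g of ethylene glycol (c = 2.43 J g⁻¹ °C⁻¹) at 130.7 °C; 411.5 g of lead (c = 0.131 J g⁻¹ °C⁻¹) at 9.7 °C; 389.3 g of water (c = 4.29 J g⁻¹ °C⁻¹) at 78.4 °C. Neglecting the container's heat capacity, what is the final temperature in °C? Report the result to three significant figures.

Σ mᵢcᵢ(T − Tᵢ) = 0  ⇒  T = Σ mᵢcᵢTᵢ / Σ mᵢcᵢ
Σ mᵢcᵢ = 298.9×2.43 + 411.5×0.131 + 389.3×4.29 = 2450.3305
Σ mᵢcᵢTᵢ = 726.327×130.7 + 53.9065×9.7 + 1670.097×78.4 = 226390
T = 226390 / 2450.3305 = 92.39 °C

T_f = 92.4 °C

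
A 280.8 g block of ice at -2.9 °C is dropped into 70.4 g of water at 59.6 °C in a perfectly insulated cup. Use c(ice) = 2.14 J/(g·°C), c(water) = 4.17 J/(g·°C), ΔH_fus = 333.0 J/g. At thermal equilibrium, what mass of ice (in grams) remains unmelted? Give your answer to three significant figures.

Heat to warm all ice to 0 °C: 280.8×2.14×2.9 = 1742.6 J
Heat released by water cooling to 0 °C: 70.4×4.17×59.6 = 17497 J
17497 J < 1742.6 + 280.8×333.0 = 95249.0 J, so not all ice melts; final T = 0 °C.
Heat left for melting: 17497 − 1742.6 = 15754.4 J
Mass melted = 15754.4 / 333.0 = 47.31 g
Ice remaining = 280.8 − 47.31 = 233.49 g

m_ice remaining = 233 g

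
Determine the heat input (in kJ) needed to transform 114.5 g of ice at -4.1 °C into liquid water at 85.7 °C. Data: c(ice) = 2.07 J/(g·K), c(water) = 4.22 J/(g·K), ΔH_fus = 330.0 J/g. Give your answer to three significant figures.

q = 80.2 kJ

q1 (heat ice -4.1→0.0 °C): 114.5 × 2.07 × 4.1 = 972 J
q2 (melt at 0 °C): 114.5 × 330.0 = 37785 J
q3 (heat water 0.0→85.7 °C): 114.5 × 4.22 × 85.7 = 41409 J
Total: 972 + 37785 + 41409 = 80166 J = 80.2 kJ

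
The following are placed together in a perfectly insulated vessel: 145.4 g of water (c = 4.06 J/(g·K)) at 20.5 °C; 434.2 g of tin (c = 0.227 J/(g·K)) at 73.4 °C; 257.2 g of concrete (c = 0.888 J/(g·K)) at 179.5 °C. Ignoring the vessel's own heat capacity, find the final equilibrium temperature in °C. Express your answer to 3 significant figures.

T_f = 65.8 °C

Σ mᵢcᵢ(T − Tᵢ) = 0  ⇒  T = Σ mᵢcᵢTᵢ / Σ mᵢcᵢ
Σ mᵢcᵢ = 145.4×4.06 + 434.2×0.227 + 257.2×0.888 = 917.2810
Σ mᵢcᵢTᵢ = 590.324×20.5 + 98.5634×73.4 + 228.3936×179.5 = 60333
T = 60333 / 917.2810 = 65.77 °C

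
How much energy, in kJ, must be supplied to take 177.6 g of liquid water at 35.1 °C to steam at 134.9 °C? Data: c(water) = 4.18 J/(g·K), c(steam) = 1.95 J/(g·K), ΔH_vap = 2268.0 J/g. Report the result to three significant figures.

q1 (heat water 35.1→100.0 °C): 177.6 × 4.18 × 64.9 = 48180 J
q2 (vaporize at 100 °C): 177.6 × 2268.0 = 402797 J
q3 (heat steam 100.0→134.9 °C): 177.6 × 1.95 × 34.9 = 12087 J
Total: 48180 + 402797 + 12087 = 463064 J = 463 kJ

q = 463 kJ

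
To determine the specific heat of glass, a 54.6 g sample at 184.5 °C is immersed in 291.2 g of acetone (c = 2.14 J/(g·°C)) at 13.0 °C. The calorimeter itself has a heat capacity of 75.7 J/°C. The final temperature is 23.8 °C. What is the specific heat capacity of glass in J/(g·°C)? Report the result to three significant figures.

q_gained = (291.2 × 2.14 + 75.7) × (23.8 − 13.0) = 7548 J
q_lost = 54.6 × c × (184.5 − 23.8) = 8774.22 c
Set equal: c = 7548 / 8774.22 = 0.860 J/(g·°C)

c = 0.860 J/(g·°C)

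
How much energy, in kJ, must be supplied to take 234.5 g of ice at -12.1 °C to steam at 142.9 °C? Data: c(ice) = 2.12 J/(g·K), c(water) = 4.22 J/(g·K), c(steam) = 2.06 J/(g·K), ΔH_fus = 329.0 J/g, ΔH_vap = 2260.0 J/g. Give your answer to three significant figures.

q = 733 kJ

q1 (heat ice -12.1→0.0 °C): 234.5 × 2.12 × 12.1 = 6015 J
q2 (melt at 0 °C): 234.5 × 329.0 = 77151 J
q3 (heat water 0.0→100.0 °C): 234.5 × 4.22 × 100.0 = 98959 J
q4 (vaporize at 100 °C): 234.5 × 2260.0 = 529970 J
q5 (heat steam 100.0→142.9 °C): 234.5 × 2.06 × 42.9 = 20724 J
Total: 6015 + 77151 + 98959 + 529970 + 20724 = 732819 J = 733 kJ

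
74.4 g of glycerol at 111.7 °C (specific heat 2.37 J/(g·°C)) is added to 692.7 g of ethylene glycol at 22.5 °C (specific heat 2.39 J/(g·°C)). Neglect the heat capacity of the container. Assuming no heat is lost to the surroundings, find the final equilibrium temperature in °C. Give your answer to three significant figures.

T_f = 31.1 °C

Heat lost by glycerol = heat gained by ethylene glycol.
(74.4)(2.37)(111.7 − T) = (692.7)(2.39)(T − 22.5)
176.328 (111.7 − T) = 1655.553 (T − 22.5)
19696 − 176.328 T = 1655.553 T − 37250
56946 = 1831.881 T
T = 31.09 °C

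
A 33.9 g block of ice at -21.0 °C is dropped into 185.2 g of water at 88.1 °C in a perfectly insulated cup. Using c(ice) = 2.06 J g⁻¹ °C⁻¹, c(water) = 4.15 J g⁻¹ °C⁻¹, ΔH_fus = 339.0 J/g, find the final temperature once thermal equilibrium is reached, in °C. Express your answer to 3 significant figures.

Heat to bring ice to 0 °C and melt it: q₁ = 33.9×2.06×21.0 + 33.9×339.0 = 12959 J
Heat the water can supply cooling to 0 °C: 185.2×4.15×88.1 = 67711.9 J > q₁, so all ice melts.
Energy balance: 185.2×4.15×(88.1 − T) = 12959 + 33.9×4.15×(T − 0)
768.58(88.1 − T) = 12959 + 140.685 T
67711.9 − 12959 = 909.265 T
T = 54752.9 / 909.265 = 60.22 °C

T_f = 60.2 °C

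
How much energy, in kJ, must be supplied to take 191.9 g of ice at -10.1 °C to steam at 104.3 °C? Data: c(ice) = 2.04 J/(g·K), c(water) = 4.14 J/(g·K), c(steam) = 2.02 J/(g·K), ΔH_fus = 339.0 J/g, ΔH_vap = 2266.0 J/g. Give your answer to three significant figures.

q1 (heat ice -10.1→0.0 °C): 191.9 × 2.04 × 10.1 = 3954 J
q2 (melt at 0 °C): 191.9 × 339.0 = 65054 J
q3 (heat water 0.0→100.0 °C): 191.9 × 4.14 × 100.0 = 79447 J
q4 (vaporize at 100 °C): 191.9 × 2266.0 = 434845 J
q5 (heat steam 100.0→104.3 °C): 191.9 × 2.02 × 4.3 = 1667 J
Total: 3954 + 65054 + 79447 + 434845 + 1667 = 584967 J = 585 kJ

q = 585 kJ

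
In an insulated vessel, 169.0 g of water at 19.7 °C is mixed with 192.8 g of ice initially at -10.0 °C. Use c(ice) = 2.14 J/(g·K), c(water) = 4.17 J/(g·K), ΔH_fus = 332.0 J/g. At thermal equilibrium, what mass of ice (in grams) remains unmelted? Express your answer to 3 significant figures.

Heat to warm all ice to 0 °C: 192.8×2.14×10.0 = 4125.9 J
Heat released by water cooling to 0 °C: 169.0×4.17×19.7 = 13883 J
13883 J < 4125.9 + 192.8×332.0 = 68135.5 J, so not all ice melts; final T = 0 °C.
Heat left for melting: 13883 − 4125.9 = 9757.1 J
Mass melted = 9757.1 / 332.0 = 29.39 g
Ice remaining = 192.8 − 29.39 = 163.41 g

m_ice remaining = 163 g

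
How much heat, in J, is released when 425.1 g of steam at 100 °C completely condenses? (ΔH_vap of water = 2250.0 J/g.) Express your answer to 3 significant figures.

q = m × ΔH_vap = 425.1 × 2250.0 = 956480 J

q = 956000 J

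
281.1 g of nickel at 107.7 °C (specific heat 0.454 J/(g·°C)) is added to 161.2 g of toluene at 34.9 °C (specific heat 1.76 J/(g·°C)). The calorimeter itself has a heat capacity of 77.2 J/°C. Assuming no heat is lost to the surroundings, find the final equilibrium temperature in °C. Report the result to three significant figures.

T_f = 53.9 °C

Heat lost by nickel = heat gained by toluene + calorimeter.
(281.1)(0.454)(107.7 − T) = [(161.2)(1.76) + 77.2](T − 34.9)
127.6194 (107.7 − T) = 360.912 (T − 34.9)
13745 − 127.6194 T = 360.912 T − 12596
26341 = 488.5314 T
T = 53.92 °C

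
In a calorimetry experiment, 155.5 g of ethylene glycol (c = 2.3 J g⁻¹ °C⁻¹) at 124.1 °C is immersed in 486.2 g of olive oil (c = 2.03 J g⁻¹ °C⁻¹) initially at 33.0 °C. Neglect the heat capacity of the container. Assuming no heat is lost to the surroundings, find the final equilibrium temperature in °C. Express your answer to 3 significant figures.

Heat lost by ethylene glycol = heat gained by olive oil.
(155.5)(2.3)(124.1 − T) = (486.2)(2.03)(T − 33.0)
357.65 (124.1 − T) = 986.986 (T − 33.0)
44384 − 357.65 T = 986.986 T − 32571
76955 = 1344.636 T
T = 57.23 °C

T_f = 57.2 °C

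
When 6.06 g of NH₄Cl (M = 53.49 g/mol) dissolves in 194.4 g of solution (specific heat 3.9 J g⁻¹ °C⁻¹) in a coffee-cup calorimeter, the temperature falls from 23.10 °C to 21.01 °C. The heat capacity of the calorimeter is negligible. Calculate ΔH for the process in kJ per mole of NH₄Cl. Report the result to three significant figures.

|ΔT| = |21.01 − 23.10| = 2.09 °C
|q_surr| = (194.4 × 3.9) × 2.09 = 758.16 × 2.09 = 1585 J
n(NH₄Cl) = 6.06 / 53.49 = 0.1133 mol
Temperature fell, so q_rxn = +|q_surr| = 1.585 kJ
ΔH = q_rxn / n = 13.99 kJ/mol

ΔH = 14.0 kJ/mol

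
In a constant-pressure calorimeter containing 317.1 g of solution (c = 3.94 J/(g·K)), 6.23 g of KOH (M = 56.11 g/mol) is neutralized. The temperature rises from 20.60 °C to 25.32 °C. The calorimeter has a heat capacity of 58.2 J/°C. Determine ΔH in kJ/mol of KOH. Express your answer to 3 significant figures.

|ΔT| = |25.32 − 20.60| = 4.72 °C
|q_surr| = (317.1 × 3.94 + 58.2) × 4.72 = 1307.574 × 4.72 = 6172 J
n(KOH) = 6.23 / 56.11 = 0.1110 mol
Temperature rose, so q_rxn = −|q_surr| = -6.172 kJ
ΔH = q_rxn / n = -55.60 kJ/mol

ΔH = -55.6 kJ/mol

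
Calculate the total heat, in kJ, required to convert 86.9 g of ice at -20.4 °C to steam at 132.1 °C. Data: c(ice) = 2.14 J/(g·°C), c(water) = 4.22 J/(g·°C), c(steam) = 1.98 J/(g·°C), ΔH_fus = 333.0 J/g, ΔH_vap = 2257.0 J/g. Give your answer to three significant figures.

q = 271 kJ

q1 (heat ice -20.4→0.0 °C): 86.9 × 2.14 × 20.4 = 3794 J
q2 (melt at 0 °C): 86.9 × 333.0 = 28938 J
q3 (heat water 0.0→100.0 °C): 86.9 × 4.22 × 100.0 = 36672 J
q4 (vaporize at 100 °C): 86.9 × 2257.0 = 196133 J
q5 (heat steam 100.0→132.1 °C): 86.9 × 1.98 × 32.1 = 5523 J
Total: 3794 + 28938 + 36672 + 196133 + 5523 = 271060 J = 271 kJ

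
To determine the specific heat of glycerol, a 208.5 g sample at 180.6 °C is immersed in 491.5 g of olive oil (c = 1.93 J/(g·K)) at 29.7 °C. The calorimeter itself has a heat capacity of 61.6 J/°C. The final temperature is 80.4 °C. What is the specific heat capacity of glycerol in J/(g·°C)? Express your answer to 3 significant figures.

q_gained = (491.5 × 1.93 + 61.6) × (80.4 − 29.7) = 51220 J
q_lost = 208.5 × c × (180.6 − 80.4) = 20891.7 c
Set equal: c = 51220 / 20891.7 = 2.45 J/(g·°C)

c = 2.45 J/(g·°C)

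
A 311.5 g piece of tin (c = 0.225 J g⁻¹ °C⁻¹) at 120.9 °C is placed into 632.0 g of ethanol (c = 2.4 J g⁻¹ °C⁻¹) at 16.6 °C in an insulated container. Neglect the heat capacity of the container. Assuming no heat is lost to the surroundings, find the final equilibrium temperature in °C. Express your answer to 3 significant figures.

Heat lost by tin = heat gained by ethanol.
(311.5)(0.225)(120.9 − T) = (632.0)(2.4)(T − 16.6)
70.0875 (120.9 − T) = 1516.8 (T − 16.6)
8473.6 − 70.0875 T = 1516.8 T − 25179
33652.6 = 1586.8875 T
T = 21.21 °C

T_f = 21.2 °C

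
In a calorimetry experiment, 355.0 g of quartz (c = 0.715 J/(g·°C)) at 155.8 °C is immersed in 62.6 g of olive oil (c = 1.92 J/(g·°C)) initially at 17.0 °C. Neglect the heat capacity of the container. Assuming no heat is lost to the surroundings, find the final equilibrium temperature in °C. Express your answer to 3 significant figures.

T_f = 111 °C

Heat lost by quartz = heat gained by olive oil.
(355.0)(0.715)(155.8 − T) = (62.6)(1.92)(T − 17.0)
253.825 (155.8 − T) = 120.192 (T − 17.0)
39546 − 253.825 T = 120.192 T − 2043.3
41589.3 = 374.017 T
T = 111.2 °C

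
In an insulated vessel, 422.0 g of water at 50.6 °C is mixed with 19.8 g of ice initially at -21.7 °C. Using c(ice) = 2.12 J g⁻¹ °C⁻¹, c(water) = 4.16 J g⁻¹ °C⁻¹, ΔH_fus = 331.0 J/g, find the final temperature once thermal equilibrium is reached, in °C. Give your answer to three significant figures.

Heat to bring ice to 0 °C and melt it: q₁ = 19.8×2.12×21.7 + 19.8×331.0 = 7464.7 J
Heat the water can supply cooling to 0 °C: 422.0×4.16×50.6 = 88829.3 J > q₁, so all ice melts.
Energy balance: 422.0×4.16×(50.6 − T) = 7464.7 + 19.8×4.16×(T − 0)
1755.52(50.6 − T) = 7464.7 + 82.368 T
88829.3 − 7464.7 = 1837.888 T
T = 81364.6 / 1837.888 = 44.27 °C

T_f = 44.3 °C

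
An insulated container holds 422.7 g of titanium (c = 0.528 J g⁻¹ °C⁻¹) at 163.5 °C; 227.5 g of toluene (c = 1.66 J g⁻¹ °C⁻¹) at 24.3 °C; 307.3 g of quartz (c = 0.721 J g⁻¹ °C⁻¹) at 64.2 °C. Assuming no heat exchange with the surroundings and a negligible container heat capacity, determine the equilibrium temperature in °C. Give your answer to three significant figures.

Σ mᵢcᵢ(T − Tᵢ) = 0  ⇒  T = Σ mᵢcᵢTᵢ / Σ mᵢcᵢ
Σ mᵢcᵢ = 422.7×0.528 + 227.5×1.66 + 307.3×0.721 = 822.3989
Σ mᵢcᵢTᵢ = 223.1856×163.5 + 377.65×24.3 + 221.5633×64.2 = 59892
T = 59892 / 822.3989 = 72.83 °C

T_f = 72.8 °C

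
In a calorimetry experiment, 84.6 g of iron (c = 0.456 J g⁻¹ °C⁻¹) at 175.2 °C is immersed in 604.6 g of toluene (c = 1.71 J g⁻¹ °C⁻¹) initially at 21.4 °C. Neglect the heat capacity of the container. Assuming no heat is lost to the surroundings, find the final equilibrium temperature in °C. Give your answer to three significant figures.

Heat lost by iron = heat gained by toluene.
(84.6)(0.456)(175.2 − T) = (604.6)(1.71)(T − 21.4)
38.5776 (175.2 − T) = 1033.866 (T − 21.4)
6758.8 − 38.5776 T = 1033.866 T − 22125
28883.8 = 1072.4436 T
T = 26.93 °C

T_f = 26.9 °C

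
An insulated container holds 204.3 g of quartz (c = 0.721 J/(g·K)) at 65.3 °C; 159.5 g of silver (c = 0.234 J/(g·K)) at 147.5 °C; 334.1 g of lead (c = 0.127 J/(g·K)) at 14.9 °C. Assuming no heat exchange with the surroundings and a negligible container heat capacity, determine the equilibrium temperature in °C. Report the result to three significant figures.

Σ mᵢcᵢ(T − Tᵢ) = 0  ⇒  T = Σ mᵢcᵢTᵢ / Σ mᵢcᵢ
Σ mᵢcᵢ = 204.3×0.721 + 159.5×0.234 + 334.1×0.127 = 227.0540
Σ mᵢcᵢTᵢ = 147.3003×65.3 + 37.323×147.5 + 42.4307×14.9 = 15756
T = 15756 / 227.0540 = 69.39 °C

T_f = 69.4 °C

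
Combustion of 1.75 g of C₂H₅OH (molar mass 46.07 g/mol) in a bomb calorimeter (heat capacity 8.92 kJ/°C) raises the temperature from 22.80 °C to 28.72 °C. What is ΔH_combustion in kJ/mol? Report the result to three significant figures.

ΔT = 28.72 − 22.80 = 5.92 °C
q_cal = C_cal × ΔT = 8.92 × 5.92 = 52.8064 kJ
n = 1.75 / 46.07 = 0.03799 mol
q_rxn = −q_cal = -52.8064 kJ
ΔH = -52.8064 / 0.03799 = -1390 kJ/mol

ΔH = -1390 kJ/mol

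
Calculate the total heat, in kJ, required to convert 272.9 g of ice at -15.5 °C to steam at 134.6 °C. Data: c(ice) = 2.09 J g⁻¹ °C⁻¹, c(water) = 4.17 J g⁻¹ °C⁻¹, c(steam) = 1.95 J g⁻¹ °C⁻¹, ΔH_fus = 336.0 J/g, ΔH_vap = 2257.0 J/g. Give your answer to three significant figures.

q = 849 kJ

q1 (heat ice -15.5→0.0 °C): 272.9 × 2.09 × 15.5 = 8841 J
q2 (melt at 0 °C): 272.9 × 336.0 = 91694 J
q3 (heat water 0.0→100.0 °C): 272.9 × 4.17 × 100.0 = 113799 J
q4 (vaporize at 100 °C): 272.9 × 2257.0 = 615935 J
q5 (heat steam 100.0→134.6 °C): 272.9 × 1.95 × 34.6 = 18413 J
Total: 8841 + 91694 + 113799 + 615935 + 18413 = 848682 J = 849 kJ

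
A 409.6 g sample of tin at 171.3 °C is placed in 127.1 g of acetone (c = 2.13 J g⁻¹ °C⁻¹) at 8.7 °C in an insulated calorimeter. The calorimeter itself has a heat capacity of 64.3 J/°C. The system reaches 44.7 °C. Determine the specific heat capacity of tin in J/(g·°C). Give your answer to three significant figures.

c = 0.233 J/(g·°C)

q_gained = (127.1 × 2.13 + 64.3) × (44.7 − 8.7) = 12060 J
q_lost = 409.6 × c × (171.3 − 44.7) = 51855.36 c
Set equal: c = 12060 / 51855.36 = 0.233 J/(g·°C)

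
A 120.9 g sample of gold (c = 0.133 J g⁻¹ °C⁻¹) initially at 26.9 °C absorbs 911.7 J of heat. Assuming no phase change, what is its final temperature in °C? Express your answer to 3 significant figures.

ΔT = q / (m c) = 911.7 / (120.9 × 0.133) = 56.70 °C
T_f = 26.9 + 56.70 = 83.60 °C

T_f = 83.6 °C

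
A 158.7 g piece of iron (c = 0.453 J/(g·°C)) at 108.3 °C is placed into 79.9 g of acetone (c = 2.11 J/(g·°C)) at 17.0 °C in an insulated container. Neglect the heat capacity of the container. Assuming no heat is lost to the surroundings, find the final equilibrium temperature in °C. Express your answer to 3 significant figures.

Heat lost by iron = heat gained by acetone.
(158.7)(0.453)(108.3 − T) = (79.9)(2.11)(T − 17.0)
71.8911 (108.3 − T) = 168.589 (T − 17.0)
7785.8 − 71.8911 T = 168.589 T − 2866.0
10651.8 = 240.4801 T
T = 44.29 °C

T_f = 44.3 °C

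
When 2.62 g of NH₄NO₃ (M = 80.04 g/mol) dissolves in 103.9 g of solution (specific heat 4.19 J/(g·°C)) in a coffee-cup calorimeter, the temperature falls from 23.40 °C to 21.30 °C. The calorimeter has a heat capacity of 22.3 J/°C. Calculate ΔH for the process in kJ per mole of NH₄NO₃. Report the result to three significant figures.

ΔH = 29.4 kJ/mol

|ΔT| = |21.30 − 23.40| = 2.10 °C
|q_surr| = (103.9 × 4.19 + 22.3) × 2.10 = 457.641 × 2.10 = 961.0 J
n(NH₄NO₃) = 2.62 / 80.04 = 0.03273 mol
Temperature fell, so q_rxn = +|q_surr| = 0.9610 kJ
ΔH = q_rxn / n = 29.36 kJ/mol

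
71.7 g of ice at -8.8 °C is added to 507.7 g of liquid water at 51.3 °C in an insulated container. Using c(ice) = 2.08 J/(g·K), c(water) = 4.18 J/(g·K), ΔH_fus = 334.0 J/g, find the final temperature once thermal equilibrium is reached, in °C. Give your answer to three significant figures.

T_f = 34.5 °C

Heat to bring ice to 0 °C and melt it: q₁ = 71.7×2.08×8.8 + 71.7×334.0 = 25260 J
Heat the water can supply cooling to 0 °C: 507.7×4.18×51.3 = 108868 J > q₁, so all ice melts.
Energy balance: 507.7×4.18×(51.3 − T) = 25260 + 71.7×4.18×(T − 0)
2122.186(51.3 − T) = 25260 + 299.706 T
108868 − 25260 = 2421.892 T
T = 83608 / 2421.892 = 34.52 °C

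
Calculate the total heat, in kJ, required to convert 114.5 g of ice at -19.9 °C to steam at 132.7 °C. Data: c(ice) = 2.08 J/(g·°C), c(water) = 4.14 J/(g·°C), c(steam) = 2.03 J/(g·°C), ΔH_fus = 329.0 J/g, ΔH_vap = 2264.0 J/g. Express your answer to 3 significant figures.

q = 357 kJ

q1 (heat ice -19.9→0.0 °C): 114.5 × 2.08 × 19.9 = 4739 J
q2 (melt at 0 °C): 114.5 × 329.0 = 37671 J
q3 (heat water 0.0→100.0 °C): 114.5 × 4.14 × 100.0 = 47403 J
q4 (vaporize at 100 °C): 114.5 × 2264.0 = 259228 J
q5 (heat steam 100.0→132.7 °C): 114.5 × 2.03 × 32.7 = 7601 J
Total: 4739 + 37671 + 47403 + 259228 + 7601 = 356642 J = 357 kJ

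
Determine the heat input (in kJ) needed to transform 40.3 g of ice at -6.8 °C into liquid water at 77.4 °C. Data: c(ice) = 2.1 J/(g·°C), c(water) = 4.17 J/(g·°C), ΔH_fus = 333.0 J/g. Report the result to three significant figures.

q1 (heat ice -6.8→0.0 °C): 40.3 × 2.1 × 6.8 = 575 J
q2 (melt at 0 °C): 40.3 × 333.0 = 13420 J
q3 (heat water 0.0→77.4 °C): 40.3 × 4.17 × 77.4 = 13007 J
Total: 575 + 13420 + 13007 = 27002 J = 27.0 kJ

q = 27.0 kJ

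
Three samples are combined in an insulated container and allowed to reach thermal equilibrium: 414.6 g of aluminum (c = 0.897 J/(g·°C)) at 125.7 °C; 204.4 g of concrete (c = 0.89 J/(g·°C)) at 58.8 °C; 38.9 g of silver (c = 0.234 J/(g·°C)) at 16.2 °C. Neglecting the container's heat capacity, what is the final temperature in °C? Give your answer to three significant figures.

T_f = 102 °C

Σ mᵢcᵢ(T − Tᵢ) = 0  ⇒  T = Σ mᵢcᵢTᵢ / Σ mᵢcᵢ
Σ mᵢcᵢ = 414.6×0.897 + 204.4×0.89 + 38.9×0.234 = 562.9148
Σ mᵢcᵢTᵢ = 371.8962×125.7 + 181.916×58.8 + 9.1026×16.2 = 57591
T = 57591 / 562.9148 = 102.3 °C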